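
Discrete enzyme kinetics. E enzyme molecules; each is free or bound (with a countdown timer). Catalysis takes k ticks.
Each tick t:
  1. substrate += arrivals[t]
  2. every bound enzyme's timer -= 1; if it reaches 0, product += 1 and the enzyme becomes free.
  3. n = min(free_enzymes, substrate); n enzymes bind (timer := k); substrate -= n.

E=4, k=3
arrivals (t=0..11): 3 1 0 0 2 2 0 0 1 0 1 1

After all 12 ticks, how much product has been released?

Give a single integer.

t=0: arr=3 -> substrate=0 bound=3 product=0
t=1: arr=1 -> substrate=0 bound=4 product=0
t=2: arr=0 -> substrate=0 bound=4 product=0
t=3: arr=0 -> substrate=0 bound=1 product=3
t=4: arr=2 -> substrate=0 bound=2 product=4
t=5: arr=2 -> substrate=0 bound=4 product=4
t=6: arr=0 -> substrate=0 bound=4 product=4
t=7: arr=0 -> substrate=0 bound=2 product=6
t=8: arr=1 -> substrate=0 bound=1 product=8
t=9: arr=0 -> substrate=0 bound=1 product=8
t=10: arr=1 -> substrate=0 bound=2 product=8
t=11: arr=1 -> substrate=0 bound=2 product=9

Answer: 9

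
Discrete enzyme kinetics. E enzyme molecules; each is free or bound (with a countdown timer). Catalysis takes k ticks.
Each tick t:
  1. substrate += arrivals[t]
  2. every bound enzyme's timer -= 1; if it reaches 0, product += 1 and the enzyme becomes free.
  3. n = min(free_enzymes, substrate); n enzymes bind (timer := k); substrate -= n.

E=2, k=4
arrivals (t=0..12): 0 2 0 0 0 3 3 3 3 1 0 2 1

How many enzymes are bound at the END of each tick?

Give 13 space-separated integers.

Answer: 0 2 2 2 2 2 2 2 2 2 2 2 2

Derivation:
t=0: arr=0 -> substrate=0 bound=0 product=0
t=1: arr=2 -> substrate=0 bound=2 product=0
t=2: arr=0 -> substrate=0 bound=2 product=0
t=3: arr=0 -> substrate=0 bound=2 product=0
t=4: arr=0 -> substrate=0 bound=2 product=0
t=5: arr=3 -> substrate=1 bound=2 product=2
t=6: arr=3 -> substrate=4 bound=2 product=2
t=7: arr=3 -> substrate=7 bound=2 product=2
t=8: arr=3 -> substrate=10 bound=2 product=2
t=9: arr=1 -> substrate=9 bound=2 product=4
t=10: arr=0 -> substrate=9 bound=2 product=4
t=11: arr=2 -> substrate=11 bound=2 product=4
t=12: arr=1 -> substrate=12 bound=2 product=4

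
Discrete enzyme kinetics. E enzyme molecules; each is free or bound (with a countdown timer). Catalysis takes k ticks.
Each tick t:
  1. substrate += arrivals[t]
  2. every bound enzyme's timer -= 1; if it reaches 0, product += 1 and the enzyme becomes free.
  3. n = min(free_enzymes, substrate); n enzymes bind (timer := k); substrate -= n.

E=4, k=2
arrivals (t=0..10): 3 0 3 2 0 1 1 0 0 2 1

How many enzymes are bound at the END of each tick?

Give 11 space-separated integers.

t=0: arr=3 -> substrate=0 bound=3 product=0
t=1: arr=0 -> substrate=0 bound=3 product=0
t=2: arr=3 -> substrate=0 bound=3 product=3
t=3: arr=2 -> substrate=1 bound=4 product=3
t=4: arr=0 -> substrate=0 bound=2 product=6
t=5: arr=1 -> substrate=0 bound=2 product=7
t=6: arr=1 -> substrate=0 bound=2 product=8
t=7: arr=0 -> substrate=0 bound=1 product=9
t=8: arr=0 -> substrate=0 bound=0 product=10
t=9: arr=2 -> substrate=0 bound=2 product=10
t=10: arr=1 -> substrate=0 bound=3 product=10

Answer: 3 3 3 4 2 2 2 1 0 2 3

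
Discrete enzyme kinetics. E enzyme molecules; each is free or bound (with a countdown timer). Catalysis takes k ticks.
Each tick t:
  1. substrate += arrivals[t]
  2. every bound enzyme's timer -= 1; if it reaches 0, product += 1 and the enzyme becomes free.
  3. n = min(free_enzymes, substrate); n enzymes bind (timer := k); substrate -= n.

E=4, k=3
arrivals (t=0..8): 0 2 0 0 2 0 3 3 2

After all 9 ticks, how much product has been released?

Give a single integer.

Answer: 4

Derivation:
t=0: arr=0 -> substrate=0 bound=0 product=0
t=1: arr=2 -> substrate=0 bound=2 product=0
t=2: arr=0 -> substrate=0 bound=2 product=0
t=3: arr=0 -> substrate=0 bound=2 product=0
t=4: arr=2 -> substrate=0 bound=2 product=2
t=5: arr=0 -> substrate=0 bound=2 product=2
t=6: arr=3 -> substrate=1 bound=4 product=2
t=7: arr=3 -> substrate=2 bound=4 product=4
t=8: arr=2 -> substrate=4 bound=4 product=4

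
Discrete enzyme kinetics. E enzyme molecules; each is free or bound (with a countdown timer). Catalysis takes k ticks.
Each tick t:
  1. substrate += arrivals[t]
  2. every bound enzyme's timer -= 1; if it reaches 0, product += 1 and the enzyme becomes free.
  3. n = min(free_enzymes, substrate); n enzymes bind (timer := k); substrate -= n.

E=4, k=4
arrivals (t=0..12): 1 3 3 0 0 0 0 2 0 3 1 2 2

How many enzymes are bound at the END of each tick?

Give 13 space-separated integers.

Answer: 1 4 4 4 4 3 3 4 4 4 4 4 4

Derivation:
t=0: arr=1 -> substrate=0 bound=1 product=0
t=1: arr=3 -> substrate=0 bound=4 product=0
t=2: arr=3 -> substrate=3 bound=4 product=0
t=3: arr=0 -> substrate=3 bound=4 product=0
t=4: arr=0 -> substrate=2 bound=4 product=1
t=5: arr=0 -> substrate=0 bound=3 product=4
t=6: arr=0 -> substrate=0 bound=3 product=4
t=7: arr=2 -> substrate=1 bound=4 product=4
t=8: arr=0 -> substrate=0 bound=4 product=5
t=9: arr=3 -> substrate=1 bound=4 product=7
t=10: arr=1 -> substrate=2 bound=4 product=7
t=11: arr=2 -> substrate=3 bound=4 product=8
t=12: arr=2 -> substrate=4 bound=4 product=9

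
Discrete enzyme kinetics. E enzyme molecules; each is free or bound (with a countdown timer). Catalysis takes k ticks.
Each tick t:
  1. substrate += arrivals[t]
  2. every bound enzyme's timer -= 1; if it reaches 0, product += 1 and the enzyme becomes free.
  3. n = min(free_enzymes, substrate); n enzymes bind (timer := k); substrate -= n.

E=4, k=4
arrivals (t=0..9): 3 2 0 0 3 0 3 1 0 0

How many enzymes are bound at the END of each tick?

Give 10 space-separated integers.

Answer: 3 4 4 4 4 4 4 4 4 4

Derivation:
t=0: arr=3 -> substrate=0 bound=3 product=0
t=1: arr=2 -> substrate=1 bound=4 product=0
t=2: arr=0 -> substrate=1 bound=4 product=0
t=3: arr=0 -> substrate=1 bound=4 product=0
t=4: arr=3 -> substrate=1 bound=4 product=3
t=5: arr=0 -> substrate=0 bound=4 product=4
t=6: arr=3 -> substrate=3 bound=4 product=4
t=7: arr=1 -> substrate=4 bound=4 product=4
t=8: arr=0 -> substrate=1 bound=4 product=7
t=9: arr=0 -> substrate=0 bound=4 product=8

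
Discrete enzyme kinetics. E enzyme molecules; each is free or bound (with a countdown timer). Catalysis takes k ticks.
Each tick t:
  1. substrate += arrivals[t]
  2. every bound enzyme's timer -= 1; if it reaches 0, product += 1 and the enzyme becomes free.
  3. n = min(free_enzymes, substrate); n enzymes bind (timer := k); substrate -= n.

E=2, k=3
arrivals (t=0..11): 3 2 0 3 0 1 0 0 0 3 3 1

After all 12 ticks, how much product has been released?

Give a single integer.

Answer: 6

Derivation:
t=0: arr=3 -> substrate=1 bound=2 product=0
t=1: arr=2 -> substrate=3 bound=2 product=0
t=2: arr=0 -> substrate=3 bound=2 product=0
t=3: arr=3 -> substrate=4 bound=2 product=2
t=4: arr=0 -> substrate=4 bound=2 product=2
t=5: arr=1 -> substrate=5 bound=2 product=2
t=6: arr=0 -> substrate=3 bound=2 product=4
t=7: arr=0 -> substrate=3 bound=2 product=4
t=8: arr=0 -> substrate=3 bound=2 product=4
t=9: arr=3 -> substrate=4 bound=2 product=6
t=10: arr=3 -> substrate=7 bound=2 product=6
t=11: arr=1 -> substrate=8 bound=2 product=6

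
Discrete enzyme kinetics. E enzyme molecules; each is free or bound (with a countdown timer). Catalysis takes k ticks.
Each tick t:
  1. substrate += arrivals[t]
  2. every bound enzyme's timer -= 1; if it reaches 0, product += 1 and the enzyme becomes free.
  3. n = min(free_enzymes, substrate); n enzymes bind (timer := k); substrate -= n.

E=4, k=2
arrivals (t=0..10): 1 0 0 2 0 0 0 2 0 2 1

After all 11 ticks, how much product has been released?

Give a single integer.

Answer: 5

Derivation:
t=0: arr=1 -> substrate=0 bound=1 product=0
t=1: arr=0 -> substrate=0 bound=1 product=0
t=2: arr=0 -> substrate=0 bound=0 product=1
t=3: arr=2 -> substrate=0 bound=2 product=1
t=4: arr=0 -> substrate=0 bound=2 product=1
t=5: arr=0 -> substrate=0 bound=0 product=3
t=6: arr=0 -> substrate=0 bound=0 product=3
t=7: arr=2 -> substrate=0 bound=2 product=3
t=8: arr=0 -> substrate=0 bound=2 product=3
t=9: arr=2 -> substrate=0 bound=2 product=5
t=10: arr=1 -> substrate=0 bound=3 product=5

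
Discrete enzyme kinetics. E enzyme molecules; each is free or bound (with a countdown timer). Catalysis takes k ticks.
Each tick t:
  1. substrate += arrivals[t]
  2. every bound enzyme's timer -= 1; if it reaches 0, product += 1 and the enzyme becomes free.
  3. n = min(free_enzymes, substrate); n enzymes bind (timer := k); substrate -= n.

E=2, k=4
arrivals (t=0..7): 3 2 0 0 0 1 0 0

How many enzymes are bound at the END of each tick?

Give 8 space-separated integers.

t=0: arr=3 -> substrate=1 bound=2 product=0
t=1: arr=2 -> substrate=3 bound=2 product=0
t=2: arr=0 -> substrate=3 bound=2 product=0
t=3: arr=0 -> substrate=3 bound=2 product=0
t=4: arr=0 -> substrate=1 bound=2 product=2
t=5: arr=1 -> substrate=2 bound=2 product=2
t=6: arr=0 -> substrate=2 bound=2 product=2
t=7: arr=0 -> substrate=2 bound=2 product=2

Answer: 2 2 2 2 2 2 2 2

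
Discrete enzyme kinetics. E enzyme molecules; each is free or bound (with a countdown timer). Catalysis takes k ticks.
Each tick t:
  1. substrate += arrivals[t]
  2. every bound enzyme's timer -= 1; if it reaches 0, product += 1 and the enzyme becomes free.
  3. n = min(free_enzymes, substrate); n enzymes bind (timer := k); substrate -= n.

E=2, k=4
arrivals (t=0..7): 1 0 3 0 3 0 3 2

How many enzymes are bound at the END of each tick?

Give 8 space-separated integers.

t=0: arr=1 -> substrate=0 bound=1 product=0
t=1: arr=0 -> substrate=0 bound=1 product=0
t=2: arr=3 -> substrate=2 bound=2 product=0
t=3: arr=0 -> substrate=2 bound=2 product=0
t=4: arr=3 -> substrate=4 bound=2 product=1
t=5: arr=0 -> substrate=4 bound=2 product=1
t=6: arr=3 -> substrate=6 bound=2 product=2
t=7: arr=2 -> substrate=8 bound=2 product=2

Answer: 1 1 2 2 2 2 2 2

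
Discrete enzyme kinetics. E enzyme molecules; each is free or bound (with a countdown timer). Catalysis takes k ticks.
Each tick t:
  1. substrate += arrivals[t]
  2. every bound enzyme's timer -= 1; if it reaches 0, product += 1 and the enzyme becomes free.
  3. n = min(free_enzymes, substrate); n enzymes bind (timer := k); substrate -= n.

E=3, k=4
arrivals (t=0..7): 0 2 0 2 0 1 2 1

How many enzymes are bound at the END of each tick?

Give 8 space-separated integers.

t=0: arr=0 -> substrate=0 bound=0 product=0
t=1: arr=2 -> substrate=0 bound=2 product=0
t=2: arr=0 -> substrate=0 bound=2 product=0
t=3: arr=2 -> substrate=1 bound=3 product=0
t=4: arr=0 -> substrate=1 bound=3 product=0
t=5: arr=1 -> substrate=0 bound=3 product=2
t=6: arr=2 -> substrate=2 bound=3 product=2
t=7: arr=1 -> substrate=2 bound=3 product=3

Answer: 0 2 2 3 3 3 3 3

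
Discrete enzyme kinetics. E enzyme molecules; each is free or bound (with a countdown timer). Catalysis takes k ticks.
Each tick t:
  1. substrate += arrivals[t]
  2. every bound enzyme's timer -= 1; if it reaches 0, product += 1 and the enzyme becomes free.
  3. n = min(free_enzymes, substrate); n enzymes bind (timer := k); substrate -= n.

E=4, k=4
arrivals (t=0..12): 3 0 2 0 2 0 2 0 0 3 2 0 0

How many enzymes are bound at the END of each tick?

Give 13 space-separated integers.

t=0: arr=3 -> substrate=0 bound=3 product=0
t=1: arr=0 -> substrate=0 bound=3 product=0
t=2: arr=2 -> substrate=1 bound=4 product=0
t=3: arr=0 -> substrate=1 bound=4 product=0
t=4: arr=2 -> substrate=0 bound=4 product=3
t=5: arr=0 -> substrate=0 bound=4 product=3
t=6: arr=2 -> substrate=1 bound=4 product=4
t=7: arr=0 -> substrate=1 bound=4 product=4
t=8: arr=0 -> substrate=0 bound=2 product=7
t=9: arr=3 -> substrate=1 bound=4 product=7
t=10: arr=2 -> substrate=2 bound=4 product=8
t=11: arr=0 -> substrate=2 bound=4 product=8
t=12: arr=0 -> substrate=1 bound=4 product=9

Answer: 3 3 4 4 4 4 4 4 2 4 4 4 4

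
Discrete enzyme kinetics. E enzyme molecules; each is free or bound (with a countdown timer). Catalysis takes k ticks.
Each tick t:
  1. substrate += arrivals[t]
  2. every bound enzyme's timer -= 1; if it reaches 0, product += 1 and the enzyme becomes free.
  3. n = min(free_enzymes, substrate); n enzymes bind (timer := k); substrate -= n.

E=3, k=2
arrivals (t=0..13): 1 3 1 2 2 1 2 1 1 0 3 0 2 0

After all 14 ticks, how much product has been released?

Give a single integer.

Answer: 17

Derivation:
t=0: arr=1 -> substrate=0 bound=1 product=0
t=1: arr=3 -> substrate=1 bound=3 product=0
t=2: arr=1 -> substrate=1 bound=3 product=1
t=3: arr=2 -> substrate=1 bound=3 product=3
t=4: arr=2 -> substrate=2 bound=3 product=4
t=5: arr=1 -> substrate=1 bound=3 product=6
t=6: arr=2 -> substrate=2 bound=3 product=7
t=7: arr=1 -> substrate=1 bound=3 product=9
t=8: arr=1 -> substrate=1 bound=3 product=10
t=9: arr=0 -> substrate=0 bound=2 product=12
t=10: arr=3 -> substrate=1 bound=3 product=13
t=11: arr=0 -> substrate=0 bound=3 product=14
t=12: arr=2 -> substrate=0 bound=3 product=16
t=13: arr=0 -> substrate=0 bound=2 product=17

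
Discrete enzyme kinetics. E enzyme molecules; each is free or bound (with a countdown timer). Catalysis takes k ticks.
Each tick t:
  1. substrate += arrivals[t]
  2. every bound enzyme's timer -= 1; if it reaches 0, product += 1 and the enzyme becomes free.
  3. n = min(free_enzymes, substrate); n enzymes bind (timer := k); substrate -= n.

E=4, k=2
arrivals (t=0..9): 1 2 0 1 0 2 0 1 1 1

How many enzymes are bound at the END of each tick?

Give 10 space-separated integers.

t=0: arr=1 -> substrate=0 bound=1 product=0
t=1: arr=2 -> substrate=0 bound=3 product=0
t=2: arr=0 -> substrate=0 bound=2 product=1
t=3: arr=1 -> substrate=0 bound=1 product=3
t=4: arr=0 -> substrate=0 bound=1 product=3
t=5: arr=2 -> substrate=0 bound=2 product=4
t=6: arr=0 -> substrate=0 bound=2 product=4
t=7: arr=1 -> substrate=0 bound=1 product=6
t=8: arr=1 -> substrate=0 bound=2 product=6
t=9: arr=1 -> substrate=0 bound=2 product=7

Answer: 1 3 2 1 1 2 2 1 2 2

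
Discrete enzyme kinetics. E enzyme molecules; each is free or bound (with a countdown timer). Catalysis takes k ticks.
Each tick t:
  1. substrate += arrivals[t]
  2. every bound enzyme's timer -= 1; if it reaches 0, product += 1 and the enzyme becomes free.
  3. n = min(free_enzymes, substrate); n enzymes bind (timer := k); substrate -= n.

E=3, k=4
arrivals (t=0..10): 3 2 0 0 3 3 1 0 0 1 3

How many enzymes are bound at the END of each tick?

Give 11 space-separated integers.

t=0: arr=3 -> substrate=0 bound=3 product=0
t=1: arr=2 -> substrate=2 bound=3 product=0
t=2: arr=0 -> substrate=2 bound=3 product=0
t=3: arr=0 -> substrate=2 bound=3 product=0
t=4: arr=3 -> substrate=2 bound=3 product=3
t=5: arr=3 -> substrate=5 bound=3 product=3
t=6: arr=1 -> substrate=6 bound=3 product=3
t=7: arr=0 -> substrate=6 bound=3 product=3
t=8: arr=0 -> substrate=3 bound=3 product=6
t=9: arr=1 -> substrate=4 bound=3 product=6
t=10: arr=3 -> substrate=7 bound=3 product=6

Answer: 3 3 3 3 3 3 3 3 3 3 3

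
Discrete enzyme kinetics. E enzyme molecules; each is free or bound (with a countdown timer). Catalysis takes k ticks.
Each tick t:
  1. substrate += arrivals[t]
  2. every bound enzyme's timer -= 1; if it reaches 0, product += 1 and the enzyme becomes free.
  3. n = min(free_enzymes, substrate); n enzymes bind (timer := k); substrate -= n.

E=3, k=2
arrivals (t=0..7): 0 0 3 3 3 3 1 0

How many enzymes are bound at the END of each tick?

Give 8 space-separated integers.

t=0: arr=0 -> substrate=0 bound=0 product=0
t=1: arr=0 -> substrate=0 bound=0 product=0
t=2: arr=3 -> substrate=0 bound=3 product=0
t=3: arr=3 -> substrate=3 bound=3 product=0
t=4: arr=3 -> substrate=3 bound=3 product=3
t=5: arr=3 -> substrate=6 bound=3 product=3
t=6: arr=1 -> substrate=4 bound=3 product=6
t=7: arr=0 -> substrate=4 bound=3 product=6

Answer: 0 0 3 3 3 3 3 3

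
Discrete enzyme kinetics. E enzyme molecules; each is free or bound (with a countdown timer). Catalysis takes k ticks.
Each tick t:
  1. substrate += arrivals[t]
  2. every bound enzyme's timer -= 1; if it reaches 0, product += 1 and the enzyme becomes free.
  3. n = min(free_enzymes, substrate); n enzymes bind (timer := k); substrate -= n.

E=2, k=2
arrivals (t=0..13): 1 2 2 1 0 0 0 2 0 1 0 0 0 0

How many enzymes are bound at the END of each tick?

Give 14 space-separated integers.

t=0: arr=1 -> substrate=0 bound=1 product=0
t=1: arr=2 -> substrate=1 bound=2 product=0
t=2: arr=2 -> substrate=2 bound=2 product=1
t=3: arr=1 -> substrate=2 bound=2 product=2
t=4: arr=0 -> substrate=1 bound=2 product=3
t=5: arr=0 -> substrate=0 bound=2 product=4
t=6: arr=0 -> substrate=0 bound=1 product=5
t=7: arr=2 -> substrate=0 bound=2 product=6
t=8: arr=0 -> substrate=0 bound=2 product=6
t=9: arr=1 -> substrate=0 bound=1 product=8
t=10: arr=0 -> substrate=0 bound=1 product=8
t=11: arr=0 -> substrate=0 bound=0 product=9
t=12: arr=0 -> substrate=0 bound=0 product=9
t=13: arr=0 -> substrate=0 bound=0 product=9

Answer: 1 2 2 2 2 2 1 2 2 1 1 0 0 0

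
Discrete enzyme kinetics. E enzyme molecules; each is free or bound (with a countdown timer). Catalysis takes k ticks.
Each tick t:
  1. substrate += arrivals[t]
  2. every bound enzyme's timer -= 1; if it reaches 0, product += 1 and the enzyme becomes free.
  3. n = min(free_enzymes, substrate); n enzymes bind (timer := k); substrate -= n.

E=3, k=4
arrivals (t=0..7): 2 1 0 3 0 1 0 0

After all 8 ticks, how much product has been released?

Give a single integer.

t=0: arr=2 -> substrate=0 bound=2 product=0
t=1: arr=1 -> substrate=0 bound=3 product=0
t=2: arr=0 -> substrate=0 bound=3 product=0
t=3: arr=3 -> substrate=3 bound=3 product=0
t=4: arr=0 -> substrate=1 bound=3 product=2
t=5: arr=1 -> substrate=1 bound=3 product=3
t=6: arr=0 -> substrate=1 bound=3 product=3
t=7: arr=0 -> substrate=1 bound=3 product=3

Answer: 3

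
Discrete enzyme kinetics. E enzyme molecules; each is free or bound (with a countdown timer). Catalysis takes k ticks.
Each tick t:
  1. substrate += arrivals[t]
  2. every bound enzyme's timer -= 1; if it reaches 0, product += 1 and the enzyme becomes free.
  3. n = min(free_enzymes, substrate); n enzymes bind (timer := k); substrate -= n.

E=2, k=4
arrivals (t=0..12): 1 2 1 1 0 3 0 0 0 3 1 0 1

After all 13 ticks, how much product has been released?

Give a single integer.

t=0: arr=1 -> substrate=0 bound=1 product=0
t=1: arr=2 -> substrate=1 bound=2 product=0
t=2: arr=1 -> substrate=2 bound=2 product=0
t=3: arr=1 -> substrate=3 bound=2 product=0
t=4: arr=0 -> substrate=2 bound=2 product=1
t=5: arr=3 -> substrate=4 bound=2 product=2
t=6: arr=0 -> substrate=4 bound=2 product=2
t=7: arr=0 -> substrate=4 bound=2 product=2
t=8: arr=0 -> substrate=3 bound=2 product=3
t=9: arr=3 -> substrate=5 bound=2 product=4
t=10: arr=1 -> substrate=6 bound=2 product=4
t=11: arr=0 -> substrate=6 bound=2 product=4
t=12: arr=1 -> substrate=6 bound=2 product=5

Answer: 5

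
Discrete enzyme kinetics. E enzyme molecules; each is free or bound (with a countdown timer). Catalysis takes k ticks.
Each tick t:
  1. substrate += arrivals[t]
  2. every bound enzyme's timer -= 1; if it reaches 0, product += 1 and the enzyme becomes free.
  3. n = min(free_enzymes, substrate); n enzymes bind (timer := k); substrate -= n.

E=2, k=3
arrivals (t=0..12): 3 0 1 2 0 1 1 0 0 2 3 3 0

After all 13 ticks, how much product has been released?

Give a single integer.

t=0: arr=3 -> substrate=1 bound=2 product=0
t=1: arr=0 -> substrate=1 bound=2 product=0
t=2: arr=1 -> substrate=2 bound=2 product=0
t=3: arr=2 -> substrate=2 bound=2 product=2
t=4: arr=0 -> substrate=2 bound=2 product=2
t=5: arr=1 -> substrate=3 bound=2 product=2
t=6: arr=1 -> substrate=2 bound=2 product=4
t=7: arr=0 -> substrate=2 bound=2 product=4
t=8: arr=0 -> substrate=2 bound=2 product=4
t=9: arr=2 -> substrate=2 bound=2 product=6
t=10: arr=3 -> substrate=5 bound=2 product=6
t=11: arr=3 -> substrate=8 bound=2 product=6
t=12: arr=0 -> substrate=6 bound=2 product=8

Answer: 8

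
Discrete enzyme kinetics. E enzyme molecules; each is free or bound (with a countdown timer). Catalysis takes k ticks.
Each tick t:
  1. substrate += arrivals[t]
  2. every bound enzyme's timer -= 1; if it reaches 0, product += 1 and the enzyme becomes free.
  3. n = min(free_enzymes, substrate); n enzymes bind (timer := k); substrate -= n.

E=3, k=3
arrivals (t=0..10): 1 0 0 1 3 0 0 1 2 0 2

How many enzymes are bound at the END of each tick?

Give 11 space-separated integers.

t=0: arr=1 -> substrate=0 bound=1 product=0
t=1: arr=0 -> substrate=0 bound=1 product=0
t=2: arr=0 -> substrate=0 bound=1 product=0
t=3: arr=1 -> substrate=0 bound=1 product=1
t=4: arr=3 -> substrate=1 bound=3 product=1
t=5: arr=0 -> substrate=1 bound=3 product=1
t=6: arr=0 -> substrate=0 bound=3 product=2
t=7: arr=1 -> substrate=0 bound=2 product=4
t=8: arr=2 -> substrate=1 bound=3 product=4
t=9: arr=0 -> substrate=0 bound=3 product=5
t=10: arr=2 -> substrate=1 bound=3 product=6

Answer: 1 1 1 1 3 3 3 2 3 3 3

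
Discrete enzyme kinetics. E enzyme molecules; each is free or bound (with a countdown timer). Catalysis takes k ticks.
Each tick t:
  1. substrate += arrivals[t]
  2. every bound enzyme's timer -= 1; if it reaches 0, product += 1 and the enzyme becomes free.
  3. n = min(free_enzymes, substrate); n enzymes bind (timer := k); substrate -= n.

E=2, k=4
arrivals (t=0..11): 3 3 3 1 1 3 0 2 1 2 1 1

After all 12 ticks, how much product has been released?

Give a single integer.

t=0: arr=3 -> substrate=1 bound=2 product=0
t=1: arr=3 -> substrate=4 bound=2 product=0
t=2: arr=3 -> substrate=7 bound=2 product=0
t=3: arr=1 -> substrate=8 bound=2 product=0
t=4: arr=1 -> substrate=7 bound=2 product=2
t=5: arr=3 -> substrate=10 bound=2 product=2
t=6: arr=0 -> substrate=10 bound=2 product=2
t=7: arr=2 -> substrate=12 bound=2 product=2
t=8: arr=1 -> substrate=11 bound=2 product=4
t=9: arr=2 -> substrate=13 bound=2 product=4
t=10: arr=1 -> substrate=14 bound=2 product=4
t=11: arr=1 -> substrate=15 bound=2 product=4

Answer: 4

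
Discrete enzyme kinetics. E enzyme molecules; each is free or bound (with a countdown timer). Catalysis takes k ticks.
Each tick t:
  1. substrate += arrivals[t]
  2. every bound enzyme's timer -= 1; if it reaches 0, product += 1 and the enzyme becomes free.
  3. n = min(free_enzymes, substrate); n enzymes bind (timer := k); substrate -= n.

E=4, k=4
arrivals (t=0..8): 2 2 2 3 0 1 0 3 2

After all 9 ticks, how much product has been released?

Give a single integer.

Answer: 6

Derivation:
t=0: arr=2 -> substrate=0 bound=2 product=0
t=1: arr=2 -> substrate=0 bound=4 product=0
t=2: arr=2 -> substrate=2 bound=4 product=0
t=3: arr=3 -> substrate=5 bound=4 product=0
t=4: arr=0 -> substrate=3 bound=4 product=2
t=5: arr=1 -> substrate=2 bound=4 product=4
t=6: arr=0 -> substrate=2 bound=4 product=4
t=7: arr=3 -> substrate=5 bound=4 product=4
t=8: arr=2 -> substrate=5 bound=4 product=6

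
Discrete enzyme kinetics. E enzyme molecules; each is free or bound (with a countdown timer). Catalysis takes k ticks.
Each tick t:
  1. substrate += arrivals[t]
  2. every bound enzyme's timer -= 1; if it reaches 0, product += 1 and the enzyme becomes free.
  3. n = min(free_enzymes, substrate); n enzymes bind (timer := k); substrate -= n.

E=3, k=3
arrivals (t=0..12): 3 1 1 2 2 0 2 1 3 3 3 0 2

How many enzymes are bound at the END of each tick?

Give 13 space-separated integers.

Answer: 3 3 3 3 3 3 3 3 3 3 3 3 3

Derivation:
t=0: arr=3 -> substrate=0 bound=3 product=0
t=1: arr=1 -> substrate=1 bound=3 product=0
t=2: arr=1 -> substrate=2 bound=3 product=0
t=3: arr=2 -> substrate=1 bound=3 product=3
t=4: arr=2 -> substrate=3 bound=3 product=3
t=5: arr=0 -> substrate=3 bound=3 product=3
t=6: arr=2 -> substrate=2 bound=3 product=6
t=7: arr=1 -> substrate=3 bound=3 product=6
t=8: arr=3 -> substrate=6 bound=3 product=6
t=9: arr=3 -> substrate=6 bound=3 product=9
t=10: arr=3 -> substrate=9 bound=3 product=9
t=11: arr=0 -> substrate=9 bound=3 product=9
t=12: arr=2 -> substrate=8 bound=3 product=12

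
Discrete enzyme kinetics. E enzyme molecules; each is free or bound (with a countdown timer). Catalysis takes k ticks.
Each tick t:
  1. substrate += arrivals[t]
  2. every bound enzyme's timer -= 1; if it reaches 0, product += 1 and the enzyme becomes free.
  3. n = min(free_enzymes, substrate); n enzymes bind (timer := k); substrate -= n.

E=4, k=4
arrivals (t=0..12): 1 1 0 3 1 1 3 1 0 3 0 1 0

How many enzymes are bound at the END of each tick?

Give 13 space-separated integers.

Answer: 1 2 2 4 4 4 4 4 4 4 4 4 4

Derivation:
t=0: arr=1 -> substrate=0 bound=1 product=0
t=1: arr=1 -> substrate=0 bound=2 product=0
t=2: arr=0 -> substrate=0 bound=2 product=0
t=3: arr=3 -> substrate=1 bound=4 product=0
t=4: arr=1 -> substrate=1 bound=4 product=1
t=5: arr=1 -> substrate=1 bound=4 product=2
t=6: arr=3 -> substrate=4 bound=4 product=2
t=7: arr=1 -> substrate=3 bound=4 product=4
t=8: arr=0 -> substrate=2 bound=4 product=5
t=9: arr=3 -> substrate=4 bound=4 product=6
t=10: arr=0 -> substrate=4 bound=4 product=6
t=11: arr=1 -> substrate=3 bound=4 product=8
t=12: arr=0 -> substrate=2 bound=4 product=9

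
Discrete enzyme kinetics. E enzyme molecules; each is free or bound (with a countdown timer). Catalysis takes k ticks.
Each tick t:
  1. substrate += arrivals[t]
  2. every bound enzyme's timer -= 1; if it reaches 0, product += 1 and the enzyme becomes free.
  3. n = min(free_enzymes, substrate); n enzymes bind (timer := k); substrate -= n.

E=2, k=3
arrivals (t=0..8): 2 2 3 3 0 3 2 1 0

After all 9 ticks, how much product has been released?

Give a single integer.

t=0: arr=2 -> substrate=0 bound=2 product=0
t=1: arr=2 -> substrate=2 bound=2 product=0
t=2: arr=3 -> substrate=5 bound=2 product=0
t=3: arr=3 -> substrate=6 bound=2 product=2
t=4: arr=0 -> substrate=6 bound=2 product=2
t=5: arr=3 -> substrate=9 bound=2 product=2
t=6: arr=2 -> substrate=9 bound=2 product=4
t=7: arr=1 -> substrate=10 bound=2 product=4
t=8: arr=0 -> substrate=10 bound=2 product=4

Answer: 4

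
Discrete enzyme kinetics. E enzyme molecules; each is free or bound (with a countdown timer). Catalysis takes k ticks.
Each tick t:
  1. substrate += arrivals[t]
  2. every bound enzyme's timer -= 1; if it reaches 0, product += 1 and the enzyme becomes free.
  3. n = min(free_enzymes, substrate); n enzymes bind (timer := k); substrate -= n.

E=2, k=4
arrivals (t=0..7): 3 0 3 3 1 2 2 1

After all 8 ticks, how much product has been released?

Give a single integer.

t=0: arr=3 -> substrate=1 bound=2 product=0
t=1: arr=0 -> substrate=1 bound=2 product=0
t=2: arr=3 -> substrate=4 bound=2 product=0
t=3: arr=3 -> substrate=7 bound=2 product=0
t=4: arr=1 -> substrate=6 bound=2 product=2
t=5: arr=2 -> substrate=8 bound=2 product=2
t=6: arr=2 -> substrate=10 bound=2 product=2
t=7: arr=1 -> substrate=11 bound=2 product=2

Answer: 2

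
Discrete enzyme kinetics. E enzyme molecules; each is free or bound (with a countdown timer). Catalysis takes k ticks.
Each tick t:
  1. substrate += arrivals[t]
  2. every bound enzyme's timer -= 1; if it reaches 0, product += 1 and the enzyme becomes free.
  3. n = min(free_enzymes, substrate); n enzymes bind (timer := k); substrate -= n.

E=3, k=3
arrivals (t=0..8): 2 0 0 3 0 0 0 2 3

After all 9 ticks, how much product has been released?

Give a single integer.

t=0: arr=2 -> substrate=0 bound=2 product=0
t=1: arr=0 -> substrate=0 bound=2 product=0
t=2: arr=0 -> substrate=0 bound=2 product=0
t=3: arr=3 -> substrate=0 bound=3 product=2
t=4: arr=0 -> substrate=0 bound=3 product=2
t=5: arr=0 -> substrate=0 bound=3 product=2
t=6: arr=0 -> substrate=0 bound=0 product=5
t=7: arr=2 -> substrate=0 bound=2 product=5
t=8: arr=3 -> substrate=2 bound=3 product=5

Answer: 5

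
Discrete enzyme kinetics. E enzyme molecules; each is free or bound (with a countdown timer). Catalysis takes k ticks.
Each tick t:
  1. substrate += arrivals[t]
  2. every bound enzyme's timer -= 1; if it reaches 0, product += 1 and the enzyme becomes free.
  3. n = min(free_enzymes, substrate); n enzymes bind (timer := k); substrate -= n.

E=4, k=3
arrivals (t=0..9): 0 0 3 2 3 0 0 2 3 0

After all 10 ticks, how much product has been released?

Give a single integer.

Answer: 8

Derivation:
t=0: arr=0 -> substrate=0 bound=0 product=0
t=1: arr=0 -> substrate=0 bound=0 product=0
t=2: arr=3 -> substrate=0 bound=3 product=0
t=3: arr=2 -> substrate=1 bound=4 product=0
t=4: arr=3 -> substrate=4 bound=4 product=0
t=5: arr=0 -> substrate=1 bound=4 product=3
t=6: arr=0 -> substrate=0 bound=4 product=4
t=7: arr=2 -> substrate=2 bound=4 product=4
t=8: arr=3 -> substrate=2 bound=4 product=7
t=9: arr=0 -> substrate=1 bound=4 product=8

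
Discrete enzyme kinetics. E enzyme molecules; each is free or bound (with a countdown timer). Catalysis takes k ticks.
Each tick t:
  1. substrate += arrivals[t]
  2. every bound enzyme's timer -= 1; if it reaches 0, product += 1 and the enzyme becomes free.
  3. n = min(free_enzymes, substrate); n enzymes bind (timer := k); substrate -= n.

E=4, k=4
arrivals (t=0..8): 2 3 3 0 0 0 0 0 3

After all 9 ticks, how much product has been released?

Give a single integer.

t=0: arr=2 -> substrate=0 bound=2 product=0
t=1: arr=3 -> substrate=1 bound=4 product=0
t=2: arr=3 -> substrate=4 bound=4 product=0
t=3: arr=0 -> substrate=4 bound=4 product=0
t=4: arr=0 -> substrate=2 bound=4 product=2
t=5: arr=0 -> substrate=0 bound=4 product=4
t=6: arr=0 -> substrate=0 bound=4 product=4
t=7: arr=0 -> substrate=0 bound=4 product=4
t=8: arr=3 -> substrate=1 bound=4 product=6

Answer: 6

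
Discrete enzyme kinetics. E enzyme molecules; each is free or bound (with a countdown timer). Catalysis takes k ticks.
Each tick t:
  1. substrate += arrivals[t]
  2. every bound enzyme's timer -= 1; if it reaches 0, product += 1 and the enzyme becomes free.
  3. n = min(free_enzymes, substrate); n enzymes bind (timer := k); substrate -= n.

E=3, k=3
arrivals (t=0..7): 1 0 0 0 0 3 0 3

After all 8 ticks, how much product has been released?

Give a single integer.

Answer: 1

Derivation:
t=0: arr=1 -> substrate=0 bound=1 product=0
t=1: arr=0 -> substrate=0 bound=1 product=0
t=2: arr=0 -> substrate=0 bound=1 product=0
t=3: arr=0 -> substrate=0 bound=0 product=1
t=4: arr=0 -> substrate=0 bound=0 product=1
t=5: arr=3 -> substrate=0 bound=3 product=1
t=6: arr=0 -> substrate=0 bound=3 product=1
t=7: arr=3 -> substrate=3 bound=3 product=1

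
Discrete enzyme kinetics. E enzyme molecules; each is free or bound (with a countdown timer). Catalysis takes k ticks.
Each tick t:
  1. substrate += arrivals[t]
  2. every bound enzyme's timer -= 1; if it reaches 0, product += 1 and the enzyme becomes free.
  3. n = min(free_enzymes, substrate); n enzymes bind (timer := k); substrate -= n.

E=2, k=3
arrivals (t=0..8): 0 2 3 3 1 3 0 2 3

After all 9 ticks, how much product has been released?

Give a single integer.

Answer: 4

Derivation:
t=0: arr=0 -> substrate=0 bound=0 product=0
t=1: arr=2 -> substrate=0 bound=2 product=0
t=2: arr=3 -> substrate=3 bound=2 product=0
t=3: arr=3 -> substrate=6 bound=2 product=0
t=4: arr=1 -> substrate=5 bound=2 product=2
t=5: arr=3 -> substrate=8 bound=2 product=2
t=6: arr=0 -> substrate=8 bound=2 product=2
t=7: arr=2 -> substrate=8 bound=2 product=4
t=8: arr=3 -> substrate=11 bound=2 product=4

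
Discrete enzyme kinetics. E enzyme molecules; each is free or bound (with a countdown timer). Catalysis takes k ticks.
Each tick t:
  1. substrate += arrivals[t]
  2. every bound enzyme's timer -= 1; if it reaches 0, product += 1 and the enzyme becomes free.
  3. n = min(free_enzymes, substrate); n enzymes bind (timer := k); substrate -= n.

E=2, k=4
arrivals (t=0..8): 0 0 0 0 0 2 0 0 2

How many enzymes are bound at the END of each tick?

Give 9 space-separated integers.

t=0: arr=0 -> substrate=0 bound=0 product=0
t=1: arr=0 -> substrate=0 bound=0 product=0
t=2: arr=0 -> substrate=0 bound=0 product=0
t=3: arr=0 -> substrate=0 bound=0 product=0
t=4: arr=0 -> substrate=0 bound=0 product=0
t=5: arr=2 -> substrate=0 bound=2 product=0
t=6: arr=0 -> substrate=0 bound=2 product=0
t=7: arr=0 -> substrate=0 bound=2 product=0
t=8: arr=2 -> substrate=2 bound=2 product=0

Answer: 0 0 0 0 0 2 2 2 2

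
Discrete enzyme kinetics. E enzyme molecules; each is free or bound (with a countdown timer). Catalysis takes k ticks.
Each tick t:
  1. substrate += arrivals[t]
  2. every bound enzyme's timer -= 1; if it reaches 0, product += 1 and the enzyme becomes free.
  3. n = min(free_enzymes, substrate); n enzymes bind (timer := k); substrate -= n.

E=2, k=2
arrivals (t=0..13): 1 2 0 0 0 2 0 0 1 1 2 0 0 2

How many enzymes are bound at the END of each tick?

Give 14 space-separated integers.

Answer: 1 2 2 1 0 2 2 0 1 2 2 2 1 2

Derivation:
t=0: arr=1 -> substrate=0 bound=1 product=0
t=1: arr=2 -> substrate=1 bound=2 product=0
t=2: arr=0 -> substrate=0 bound=2 product=1
t=3: arr=0 -> substrate=0 bound=1 product=2
t=4: arr=0 -> substrate=0 bound=0 product=3
t=5: arr=2 -> substrate=0 bound=2 product=3
t=6: arr=0 -> substrate=0 bound=2 product=3
t=7: arr=0 -> substrate=0 bound=0 product=5
t=8: arr=1 -> substrate=0 bound=1 product=5
t=9: arr=1 -> substrate=0 bound=2 product=5
t=10: arr=2 -> substrate=1 bound=2 product=6
t=11: arr=0 -> substrate=0 bound=2 product=7
t=12: arr=0 -> substrate=0 bound=1 product=8
t=13: arr=2 -> substrate=0 bound=2 product=9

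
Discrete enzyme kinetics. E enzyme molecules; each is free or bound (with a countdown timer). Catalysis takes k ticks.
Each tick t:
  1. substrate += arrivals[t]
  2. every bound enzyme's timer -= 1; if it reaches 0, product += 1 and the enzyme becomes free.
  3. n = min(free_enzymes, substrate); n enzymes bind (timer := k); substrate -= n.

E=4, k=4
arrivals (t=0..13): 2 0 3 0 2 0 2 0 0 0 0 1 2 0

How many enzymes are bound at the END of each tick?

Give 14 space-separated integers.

Answer: 2 2 4 4 4 4 4 4 3 3 1 2 3 3

Derivation:
t=0: arr=2 -> substrate=0 bound=2 product=0
t=1: arr=0 -> substrate=0 bound=2 product=0
t=2: arr=3 -> substrate=1 bound=4 product=0
t=3: arr=0 -> substrate=1 bound=4 product=0
t=4: arr=2 -> substrate=1 bound=4 product=2
t=5: arr=0 -> substrate=1 bound=4 product=2
t=6: arr=2 -> substrate=1 bound=4 product=4
t=7: arr=0 -> substrate=1 bound=4 product=4
t=8: arr=0 -> substrate=0 bound=3 product=6
t=9: arr=0 -> substrate=0 bound=3 product=6
t=10: arr=0 -> substrate=0 bound=1 product=8
t=11: arr=1 -> substrate=0 bound=2 product=8
t=12: arr=2 -> substrate=0 bound=3 product=9
t=13: arr=0 -> substrate=0 bound=3 product=9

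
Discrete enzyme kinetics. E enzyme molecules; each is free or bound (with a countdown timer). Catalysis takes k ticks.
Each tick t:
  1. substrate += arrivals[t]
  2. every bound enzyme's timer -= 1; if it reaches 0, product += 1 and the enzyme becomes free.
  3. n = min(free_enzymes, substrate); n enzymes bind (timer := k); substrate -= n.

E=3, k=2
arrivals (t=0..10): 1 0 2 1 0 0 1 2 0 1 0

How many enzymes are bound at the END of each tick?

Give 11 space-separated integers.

t=0: arr=1 -> substrate=0 bound=1 product=0
t=1: arr=0 -> substrate=0 bound=1 product=0
t=2: arr=2 -> substrate=0 bound=2 product=1
t=3: arr=1 -> substrate=0 bound=3 product=1
t=4: arr=0 -> substrate=0 bound=1 product=3
t=5: arr=0 -> substrate=0 bound=0 product=4
t=6: arr=1 -> substrate=0 bound=1 product=4
t=7: arr=2 -> substrate=0 bound=3 product=4
t=8: arr=0 -> substrate=0 bound=2 product=5
t=9: arr=1 -> substrate=0 bound=1 product=7
t=10: arr=0 -> substrate=0 bound=1 product=7

Answer: 1 1 2 3 1 0 1 3 2 1 1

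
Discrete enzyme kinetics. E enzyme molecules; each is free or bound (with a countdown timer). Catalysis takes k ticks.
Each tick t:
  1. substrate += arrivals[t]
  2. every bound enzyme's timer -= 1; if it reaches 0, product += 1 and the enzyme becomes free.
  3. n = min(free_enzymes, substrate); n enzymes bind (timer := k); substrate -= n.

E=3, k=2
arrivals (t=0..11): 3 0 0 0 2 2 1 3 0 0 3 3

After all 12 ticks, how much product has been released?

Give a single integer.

Answer: 11

Derivation:
t=0: arr=3 -> substrate=0 bound=3 product=0
t=1: arr=0 -> substrate=0 bound=3 product=0
t=2: arr=0 -> substrate=0 bound=0 product=3
t=3: arr=0 -> substrate=0 bound=0 product=3
t=4: arr=2 -> substrate=0 bound=2 product=3
t=5: arr=2 -> substrate=1 bound=3 product=3
t=6: arr=1 -> substrate=0 bound=3 product=5
t=7: arr=3 -> substrate=2 bound=3 product=6
t=8: arr=0 -> substrate=0 bound=3 product=8
t=9: arr=0 -> substrate=0 bound=2 product=9
t=10: arr=3 -> substrate=0 bound=3 product=11
t=11: arr=3 -> substrate=3 bound=3 product=11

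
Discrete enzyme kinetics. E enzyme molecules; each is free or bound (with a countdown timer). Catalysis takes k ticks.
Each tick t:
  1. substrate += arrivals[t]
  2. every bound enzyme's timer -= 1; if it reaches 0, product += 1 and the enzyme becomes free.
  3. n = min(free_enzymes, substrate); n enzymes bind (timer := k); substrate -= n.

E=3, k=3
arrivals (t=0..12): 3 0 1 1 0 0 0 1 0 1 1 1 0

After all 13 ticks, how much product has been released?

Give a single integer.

t=0: arr=3 -> substrate=0 bound=3 product=0
t=1: arr=0 -> substrate=0 bound=3 product=0
t=2: arr=1 -> substrate=1 bound=3 product=0
t=3: arr=1 -> substrate=0 bound=2 product=3
t=4: arr=0 -> substrate=0 bound=2 product=3
t=5: arr=0 -> substrate=0 bound=2 product=3
t=6: arr=0 -> substrate=0 bound=0 product=5
t=7: arr=1 -> substrate=0 bound=1 product=5
t=8: arr=0 -> substrate=0 bound=1 product=5
t=9: arr=1 -> substrate=0 bound=2 product=5
t=10: arr=1 -> substrate=0 bound=2 product=6
t=11: arr=1 -> substrate=0 bound=3 product=6
t=12: arr=0 -> substrate=0 bound=2 product=7

Answer: 7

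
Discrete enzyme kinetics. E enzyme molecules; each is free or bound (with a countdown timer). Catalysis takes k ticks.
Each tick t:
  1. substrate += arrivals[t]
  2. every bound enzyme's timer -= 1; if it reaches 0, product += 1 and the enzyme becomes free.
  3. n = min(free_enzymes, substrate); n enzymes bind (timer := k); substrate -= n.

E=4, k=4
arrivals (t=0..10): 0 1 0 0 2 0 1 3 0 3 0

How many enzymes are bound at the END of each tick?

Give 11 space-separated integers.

t=0: arr=0 -> substrate=0 bound=0 product=0
t=1: arr=1 -> substrate=0 bound=1 product=0
t=2: arr=0 -> substrate=0 bound=1 product=0
t=3: arr=0 -> substrate=0 bound=1 product=0
t=4: arr=2 -> substrate=0 bound=3 product=0
t=5: arr=0 -> substrate=0 bound=2 product=1
t=6: arr=1 -> substrate=0 bound=3 product=1
t=7: arr=3 -> substrate=2 bound=4 product=1
t=8: arr=0 -> substrate=0 bound=4 product=3
t=9: arr=3 -> substrate=3 bound=4 product=3
t=10: arr=0 -> substrate=2 bound=4 product=4

Answer: 0 1 1 1 3 2 3 4 4 4 4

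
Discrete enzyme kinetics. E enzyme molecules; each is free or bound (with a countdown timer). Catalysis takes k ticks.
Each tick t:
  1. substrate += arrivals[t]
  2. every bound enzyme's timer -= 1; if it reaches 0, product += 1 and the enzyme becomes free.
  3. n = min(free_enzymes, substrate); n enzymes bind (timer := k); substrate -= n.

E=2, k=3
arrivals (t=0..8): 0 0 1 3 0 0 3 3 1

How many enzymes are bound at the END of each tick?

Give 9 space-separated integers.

Answer: 0 0 1 2 2 2 2 2 2

Derivation:
t=0: arr=0 -> substrate=0 bound=0 product=0
t=1: arr=0 -> substrate=0 bound=0 product=0
t=2: arr=1 -> substrate=0 bound=1 product=0
t=3: arr=3 -> substrate=2 bound=2 product=0
t=4: arr=0 -> substrate=2 bound=2 product=0
t=5: arr=0 -> substrate=1 bound=2 product=1
t=6: arr=3 -> substrate=3 bound=2 product=2
t=7: arr=3 -> substrate=6 bound=2 product=2
t=8: arr=1 -> substrate=6 bound=2 product=3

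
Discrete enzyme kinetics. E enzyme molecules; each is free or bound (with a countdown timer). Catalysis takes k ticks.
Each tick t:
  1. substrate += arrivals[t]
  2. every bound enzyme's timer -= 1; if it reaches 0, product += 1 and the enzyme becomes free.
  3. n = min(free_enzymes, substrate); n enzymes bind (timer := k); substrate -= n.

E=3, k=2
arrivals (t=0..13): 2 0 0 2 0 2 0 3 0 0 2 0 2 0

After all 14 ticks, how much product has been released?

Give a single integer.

t=0: arr=2 -> substrate=0 bound=2 product=0
t=1: arr=0 -> substrate=0 bound=2 product=0
t=2: arr=0 -> substrate=0 bound=0 product=2
t=3: arr=2 -> substrate=0 bound=2 product=2
t=4: arr=0 -> substrate=0 bound=2 product=2
t=5: arr=2 -> substrate=0 bound=2 product=4
t=6: arr=0 -> substrate=0 bound=2 product=4
t=7: arr=3 -> substrate=0 bound=3 product=6
t=8: arr=0 -> substrate=0 bound=3 product=6
t=9: arr=0 -> substrate=0 bound=0 product=9
t=10: arr=2 -> substrate=0 bound=2 product=9
t=11: arr=0 -> substrate=0 bound=2 product=9
t=12: arr=2 -> substrate=0 bound=2 product=11
t=13: arr=0 -> substrate=0 bound=2 product=11

Answer: 11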